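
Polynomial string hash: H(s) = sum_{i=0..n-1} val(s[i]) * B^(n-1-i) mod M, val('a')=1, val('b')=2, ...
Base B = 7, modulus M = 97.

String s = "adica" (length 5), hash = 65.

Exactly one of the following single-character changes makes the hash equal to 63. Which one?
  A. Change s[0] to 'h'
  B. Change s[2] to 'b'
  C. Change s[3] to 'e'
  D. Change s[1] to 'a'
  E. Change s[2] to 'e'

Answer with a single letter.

Answer: E

Derivation:
Option A: s[0]='a'->'h', delta=(8-1)*7^4 mod 97 = 26, hash=65+26 mod 97 = 91
Option B: s[2]='i'->'b', delta=(2-9)*7^2 mod 97 = 45, hash=65+45 mod 97 = 13
Option C: s[3]='c'->'e', delta=(5-3)*7^1 mod 97 = 14, hash=65+14 mod 97 = 79
Option D: s[1]='d'->'a', delta=(1-4)*7^3 mod 97 = 38, hash=65+38 mod 97 = 6
Option E: s[2]='i'->'e', delta=(5-9)*7^2 mod 97 = 95, hash=65+95 mod 97 = 63 <-- target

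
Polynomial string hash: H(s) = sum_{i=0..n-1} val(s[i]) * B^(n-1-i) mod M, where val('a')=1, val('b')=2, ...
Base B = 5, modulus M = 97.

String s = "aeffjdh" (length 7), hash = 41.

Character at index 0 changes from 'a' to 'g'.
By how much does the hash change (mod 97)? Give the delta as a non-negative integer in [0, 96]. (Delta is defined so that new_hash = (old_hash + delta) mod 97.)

Answer: 48

Derivation:
Delta formula: (val(new) - val(old)) * B^(n-1-k) mod M
  val('g') - val('a') = 7 - 1 = 6
  B^(n-1-k) = 5^6 mod 97 = 8
  Delta = 6 * 8 mod 97 = 48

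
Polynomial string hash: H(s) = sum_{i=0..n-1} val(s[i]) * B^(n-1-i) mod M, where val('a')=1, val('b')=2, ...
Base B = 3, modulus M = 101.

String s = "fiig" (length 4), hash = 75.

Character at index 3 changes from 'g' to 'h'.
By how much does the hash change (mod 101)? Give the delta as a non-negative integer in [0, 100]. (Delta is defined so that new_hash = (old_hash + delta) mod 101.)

Delta formula: (val(new) - val(old)) * B^(n-1-k) mod M
  val('h') - val('g') = 8 - 7 = 1
  B^(n-1-k) = 3^0 mod 101 = 1
  Delta = 1 * 1 mod 101 = 1

Answer: 1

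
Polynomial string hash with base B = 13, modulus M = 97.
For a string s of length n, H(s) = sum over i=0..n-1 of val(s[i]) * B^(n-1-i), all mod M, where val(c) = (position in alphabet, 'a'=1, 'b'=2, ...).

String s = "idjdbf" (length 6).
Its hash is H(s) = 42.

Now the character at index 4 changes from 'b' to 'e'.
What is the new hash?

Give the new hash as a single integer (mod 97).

Answer: 81

Derivation:
val('b') = 2, val('e') = 5
Position k = 4, exponent = n-1-k = 1
B^1 mod M = 13^1 mod 97 = 13
Delta = (5 - 2) * 13 mod 97 = 39
New hash = (42 + 39) mod 97 = 81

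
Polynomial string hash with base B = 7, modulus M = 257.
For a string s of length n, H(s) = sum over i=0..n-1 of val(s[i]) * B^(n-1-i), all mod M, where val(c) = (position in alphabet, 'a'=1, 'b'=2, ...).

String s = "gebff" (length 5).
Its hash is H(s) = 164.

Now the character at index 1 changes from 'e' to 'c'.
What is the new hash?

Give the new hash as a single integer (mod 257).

Answer: 249

Derivation:
val('e') = 5, val('c') = 3
Position k = 1, exponent = n-1-k = 3
B^3 mod M = 7^3 mod 257 = 86
Delta = (3 - 5) * 86 mod 257 = 85
New hash = (164 + 85) mod 257 = 249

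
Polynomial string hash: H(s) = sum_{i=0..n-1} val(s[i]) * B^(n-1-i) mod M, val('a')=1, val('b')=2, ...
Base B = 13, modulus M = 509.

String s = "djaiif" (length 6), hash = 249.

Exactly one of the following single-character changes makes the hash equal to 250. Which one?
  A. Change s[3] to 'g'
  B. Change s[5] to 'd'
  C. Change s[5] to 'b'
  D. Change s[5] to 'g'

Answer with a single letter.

Answer: D

Derivation:
Option A: s[3]='i'->'g', delta=(7-9)*13^2 mod 509 = 171, hash=249+171 mod 509 = 420
Option B: s[5]='f'->'d', delta=(4-6)*13^0 mod 509 = 507, hash=249+507 mod 509 = 247
Option C: s[5]='f'->'b', delta=(2-6)*13^0 mod 509 = 505, hash=249+505 mod 509 = 245
Option D: s[5]='f'->'g', delta=(7-6)*13^0 mod 509 = 1, hash=249+1 mod 509 = 250 <-- target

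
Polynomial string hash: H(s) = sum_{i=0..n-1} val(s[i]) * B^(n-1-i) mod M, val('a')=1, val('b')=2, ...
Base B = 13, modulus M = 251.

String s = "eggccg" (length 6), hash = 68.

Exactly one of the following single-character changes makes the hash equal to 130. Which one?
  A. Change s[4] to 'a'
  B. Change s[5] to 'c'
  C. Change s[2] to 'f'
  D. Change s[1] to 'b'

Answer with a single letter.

Answer: C

Derivation:
Option A: s[4]='c'->'a', delta=(1-3)*13^1 mod 251 = 225, hash=68+225 mod 251 = 42
Option B: s[5]='g'->'c', delta=(3-7)*13^0 mod 251 = 247, hash=68+247 mod 251 = 64
Option C: s[2]='g'->'f', delta=(6-7)*13^3 mod 251 = 62, hash=68+62 mod 251 = 130 <-- target
Option D: s[1]='g'->'b', delta=(2-7)*13^4 mod 251 = 14, hash=68+14 mod 251 = 82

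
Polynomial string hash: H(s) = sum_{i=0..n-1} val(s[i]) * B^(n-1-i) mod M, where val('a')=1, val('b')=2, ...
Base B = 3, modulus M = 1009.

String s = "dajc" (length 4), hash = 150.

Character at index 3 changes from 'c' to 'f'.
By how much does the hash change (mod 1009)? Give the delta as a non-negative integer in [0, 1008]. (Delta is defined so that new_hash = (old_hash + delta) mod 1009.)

Answer: 3

Derivation:
Delta formula: (val(new) - val(old)) * B^(n-1-k) mod M
  val('f') - val('c') = 6 - 3 = 3
  B^(n-1-k) = 3^0 mod 1009 = 1
  Delta = 3 * 1 mod 1009 = 3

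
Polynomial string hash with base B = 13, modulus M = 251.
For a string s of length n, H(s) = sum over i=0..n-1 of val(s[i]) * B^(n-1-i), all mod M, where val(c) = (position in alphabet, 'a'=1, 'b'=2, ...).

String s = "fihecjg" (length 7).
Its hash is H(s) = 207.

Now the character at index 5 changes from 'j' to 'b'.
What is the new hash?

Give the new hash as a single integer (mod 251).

Answer: 103

Derivation:
val('j') = 10, val('b') = 2
Position k = 5, exponent = n-1-k = 1
B^1 mod M = 13^1 mod 251 = 13
Delta = (2 - 10) * 13 mod 251 = 147
New hash = (207 + 147) mod 251 = 103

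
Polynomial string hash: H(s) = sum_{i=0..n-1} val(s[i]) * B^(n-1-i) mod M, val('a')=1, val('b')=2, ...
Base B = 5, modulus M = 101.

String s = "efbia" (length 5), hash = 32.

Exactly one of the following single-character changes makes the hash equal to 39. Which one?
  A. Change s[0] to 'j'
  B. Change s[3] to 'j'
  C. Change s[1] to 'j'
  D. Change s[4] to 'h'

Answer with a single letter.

Option A: s[0]='e'->'j', delta=(10-5)*5^4 mod 101 = 95, hash=32+95 mod 101 = 26
Option B: s[3]='i'->'j', delta=(10-9)*5^1 mod 101 = 5, hash=32+5 mod 101 = 37
Option C: s[1]='f'->'j', delta=(10-6)*5^3 mod 101 = 96, hash=32+96 mod 101 = 27
Option D: s[4]='a'->'h', delta=(8-1)*5^0 mod 101 = 7, hash=32+7 mod 101 = 39 <-- target

Answer: D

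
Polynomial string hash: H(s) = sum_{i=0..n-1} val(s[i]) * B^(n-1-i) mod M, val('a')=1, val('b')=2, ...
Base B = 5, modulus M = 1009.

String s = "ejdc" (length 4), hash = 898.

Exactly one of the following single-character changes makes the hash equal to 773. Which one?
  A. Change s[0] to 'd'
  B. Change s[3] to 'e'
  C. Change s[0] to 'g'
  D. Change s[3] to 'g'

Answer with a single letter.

Answer: A

Derivation:
Option A: s[0]='e'->'d', delta=(4-5)*5^3 mod 1009 = 884, hash=898+884 mod 1009 = 773 <-- target
Option B: s[3]='c'->'e', delta=(5-3)*5^0 mod 1009 = 2, hash=898+2 mod 1009 = 900
Option C: s[0]='e'->'g', delta=(7-5)*5^3 mod 1009 = 250, hash=898+250 mod 1009 = 139
Option D: s[3]='c'->'g', delta=(7-3)*5^0 mod 1009 = 4, hash=898+4 mod 1009 = 902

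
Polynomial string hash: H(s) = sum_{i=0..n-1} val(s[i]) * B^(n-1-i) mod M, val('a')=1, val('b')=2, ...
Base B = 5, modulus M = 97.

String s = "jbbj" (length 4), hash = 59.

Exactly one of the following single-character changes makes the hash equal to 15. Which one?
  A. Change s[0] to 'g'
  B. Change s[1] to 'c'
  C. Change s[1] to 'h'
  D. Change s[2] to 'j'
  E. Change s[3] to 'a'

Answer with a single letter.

Answer: C

Derivation:
Option A: s[0]='j'->'g', delta=(7-10)*5^3 mod 97 = 13, hash=59+13 mod 97 = 72
Option B: s[1]='b'->'c', delta=(3-2)*5^2 mod 97 = 25, hash=59+25 mod 97 = 84
Option C: s[1]='b'->'h', delta=(8-2)*5^2 mod 97 = 53, hash=59+53 mod 97 = 15 <-- target
Option D: s[2]='b'->'j', delta=(10-2)*5^1 mod 97 = 40, hash=59+40 mod 97 = 2
Option E: s[3]='j'->'a', delta=(1-10)*5^0 mod 97 = 88, hash=59+88 mod 97 = 50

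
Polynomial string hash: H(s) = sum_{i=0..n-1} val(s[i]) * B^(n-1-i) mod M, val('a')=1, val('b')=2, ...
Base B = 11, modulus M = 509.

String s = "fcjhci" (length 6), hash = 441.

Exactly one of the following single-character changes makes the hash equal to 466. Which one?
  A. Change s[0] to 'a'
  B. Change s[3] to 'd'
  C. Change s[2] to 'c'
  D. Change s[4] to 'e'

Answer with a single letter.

Option A: s[0]='f'->'a', delta=(1-6)*11^5 mod 509 = 492, hash=441+492 mod 509 = 424
Option B: s[3]='h'->'d', delta=(4-8)*11^2 mod 509 = 25, hash=441+25 mod 509 = 466 <-- target
Option C: s[2]='j'->'c', delta=(3-10)*11^3 mod 509 = 354, hash=441+354 mod 509 = 286
Option D: s[4]='c'->'e', delta=(5-3)*11^1 mod 509 = 22, hash=441+22 mod 509 = 463

Answer: B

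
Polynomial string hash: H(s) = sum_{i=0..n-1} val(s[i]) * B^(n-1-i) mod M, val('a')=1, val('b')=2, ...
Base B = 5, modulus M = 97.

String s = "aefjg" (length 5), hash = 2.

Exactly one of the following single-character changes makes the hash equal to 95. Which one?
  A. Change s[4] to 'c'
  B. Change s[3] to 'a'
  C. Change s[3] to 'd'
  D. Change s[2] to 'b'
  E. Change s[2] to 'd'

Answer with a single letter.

Answer: A

Derivation:
Option A: s[4]='g'->'c', delta=(3-7)*5^0 mod 97 = 93, hash=2+93 mod 97 = 95 <-- target
Option B: s[3]='j'->'a', delta=(1-10)*5^1 mod 97 = 52, hash=2+52 mod 97 = 54
Option C: s[3]='j'->'d', delta=(4-10)*5^1 mod 97 = 67, hash=2+67 mod 97 = 69
Option D: s[2]='f'->'b', delta=(2-6)*5^2 mod 97 = 94, hash=2+94 mod 97 = 96
Option E: s[2]='f'->'d', delta=(4-6)*5^2 mod 97 = 47, hash=2+47 mod 97 = 49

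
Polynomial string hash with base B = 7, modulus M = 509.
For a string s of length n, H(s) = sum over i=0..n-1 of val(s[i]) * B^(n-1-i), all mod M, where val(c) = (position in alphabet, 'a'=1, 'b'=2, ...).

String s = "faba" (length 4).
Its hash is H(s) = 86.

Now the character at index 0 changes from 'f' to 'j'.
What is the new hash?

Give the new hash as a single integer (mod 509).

val('f') = 6, val('j') = 10
Position k = 0, exponent = n-1-k = 3
B^3 mod M = 7^3 mod 509 = 343
Delta = (10 - 6) * 343 mod 509 = 354
New hash = (86 + 354) mod 509 = 440

Answer: 440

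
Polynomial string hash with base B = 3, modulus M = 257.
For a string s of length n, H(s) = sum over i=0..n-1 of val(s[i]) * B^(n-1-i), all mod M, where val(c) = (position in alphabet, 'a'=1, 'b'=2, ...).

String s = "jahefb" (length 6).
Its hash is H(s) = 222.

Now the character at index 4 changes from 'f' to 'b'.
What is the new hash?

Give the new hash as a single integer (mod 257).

val('f') = 6, val('b') = 2
Position k = 4, exponent = n-1-k = 1
B^1 mod M = 3^1 mod 257 = 3
Delta = (2 - 6) * 3 mod 257 = 245
New hash = (222 + 245) mod 257 = 210

Answer: 210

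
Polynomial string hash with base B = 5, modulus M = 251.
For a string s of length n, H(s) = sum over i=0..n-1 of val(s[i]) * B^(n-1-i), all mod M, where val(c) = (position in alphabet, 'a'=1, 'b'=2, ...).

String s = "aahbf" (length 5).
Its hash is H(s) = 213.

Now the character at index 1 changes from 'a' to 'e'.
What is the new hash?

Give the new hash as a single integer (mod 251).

Answer: 211

Derivation:
val('a') = 1, val('e') = 5
Position k = 1, exponent = n-1-k = 3
B^3 mod M = 5^3 mod 251 = 125
Delta = (5 - 1) * 125 mod 251 = 249
New hash = (213 + 249) mod 251 = 211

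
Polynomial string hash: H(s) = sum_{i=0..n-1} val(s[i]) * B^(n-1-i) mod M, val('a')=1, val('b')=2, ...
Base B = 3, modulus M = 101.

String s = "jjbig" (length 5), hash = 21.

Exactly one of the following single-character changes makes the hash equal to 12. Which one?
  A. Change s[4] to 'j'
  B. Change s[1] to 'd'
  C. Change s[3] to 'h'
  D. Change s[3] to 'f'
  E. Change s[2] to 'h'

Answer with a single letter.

Answer: D

Derivation:
Option A: s[4]='g'->'j', delta=(10-7)*3^0 mod 101 = 3, hash=21+3 mod 101 = 24
Option B: s[1]='j'->'d', delta=(4-10)*3^3 mod 101 = 40, hash=21+40 mod 101 = 61
Option C: s[3]='i'->'h', delta=(8-9)*3^1 mod 101 = 98, hash=21+98 mod 101 = 18
Option D: s[3]='i'->'f', delta=(6-9)*3^1 mod 101 = 92, hash=21+92 mod 101 = 12 <-- target
Option E: s[2]='b'->'h', delta=(8-2)*3^2 mod 101 = 54, hash=21+54 mod 101 = 75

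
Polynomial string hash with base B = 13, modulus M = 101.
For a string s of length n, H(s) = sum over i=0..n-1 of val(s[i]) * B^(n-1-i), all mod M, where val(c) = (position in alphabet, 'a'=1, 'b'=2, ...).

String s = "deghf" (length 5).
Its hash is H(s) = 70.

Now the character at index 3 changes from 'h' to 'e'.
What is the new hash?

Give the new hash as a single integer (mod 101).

val('h') = 8, val('e') = 5
Position k = 3, exponent = n-1-k = 1
B^1 mod M = 13^1 mod 101 = 13
Delta = (5 - 8) * 13 mod 101 = 62
New hash = (70 + 62) mod 101 = 31

Answer: 31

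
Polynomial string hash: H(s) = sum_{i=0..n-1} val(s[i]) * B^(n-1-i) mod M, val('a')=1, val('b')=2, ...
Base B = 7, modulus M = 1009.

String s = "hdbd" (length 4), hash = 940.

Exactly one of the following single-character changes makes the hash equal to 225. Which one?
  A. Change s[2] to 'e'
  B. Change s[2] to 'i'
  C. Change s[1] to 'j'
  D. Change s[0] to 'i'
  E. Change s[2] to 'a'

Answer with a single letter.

Answer: C

Derivation:
Option A: s[2]='b'->'e', delta=(5-2)*7^1 mod 1009 = 21, hash=940+21 mod 1009 = 961
Option B: s[2]='b'->'i', delta=(9-2)*7^1 mod 1009 = 49, hash=940+49 mod 1009 = 989
Option C: s[1]='d'->'j', delta=(10-4)*7^2 mod 1009 = 294, hash=940+294 mod 1009 = 225 <-- target
Option D: s[0]='h'->'i', delta=(9-8)*7^3 mod 1009 = 343, hash=940+343 mod 1009 = 274
Option E: s[2]='b'->'a', delta=(1-2)*7^1 mod 1009 = 1002, hash=940+1002 mod 1009 = 933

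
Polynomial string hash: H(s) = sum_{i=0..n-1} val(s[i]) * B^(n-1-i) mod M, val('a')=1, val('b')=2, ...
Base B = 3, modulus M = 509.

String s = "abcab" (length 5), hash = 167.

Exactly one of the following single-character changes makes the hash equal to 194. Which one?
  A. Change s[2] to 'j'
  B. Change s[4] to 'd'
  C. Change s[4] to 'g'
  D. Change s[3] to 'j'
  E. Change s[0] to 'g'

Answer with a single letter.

Option A: s[2]='c'->'j', delta=(10-3)*3^2 mod 509 = 63, hash=167+63 mod 509 = 230
Option B: s[4]='b'->'d', delta=(4-2)*3^0 mod 509 = 2, hash=167+2 mod 509 = 169
Option C: s[4]='b'->'g', delta=(7-2)*3^0 mod 509 = 5, hash=167+5 mod 509 = 172
Option D: s[3]='a'->'j', delta=(10-1)*3^1 mod 509 = 27, hash=167+27 mod 509 = 194 <-- target
Option E: s[0]='a'->'g', delta=(7-1)*3^4 mod 509 = 486, hash=167+486 mod 509 = 144

Answer: D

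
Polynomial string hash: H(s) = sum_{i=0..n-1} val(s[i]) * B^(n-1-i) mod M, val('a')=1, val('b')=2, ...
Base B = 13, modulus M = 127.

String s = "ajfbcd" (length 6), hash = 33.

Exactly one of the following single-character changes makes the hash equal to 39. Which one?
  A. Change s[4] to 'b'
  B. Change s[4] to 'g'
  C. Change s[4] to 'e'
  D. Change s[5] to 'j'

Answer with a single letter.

Option A: s[4]='c'->'b', delta=(2-3)*13^1 mod 127 = 114, hash=33+114 mod 127 = 20
Option B: s[4]='c'->'g', delta=(7-3)*13^1 mod 127 = 52, hash=33+52 mod 127 = 85
Option C: s[4]='c'->'e', delta=(5-3)*13^1 mod 127 = 26, hash=33+26 mod 127 = 59
Option D: s[5]='d'->'j', delta=(10-4)*13^0 mod 127 = 6, hash=33+6 mod 127 = 39 <-- target

Answer: D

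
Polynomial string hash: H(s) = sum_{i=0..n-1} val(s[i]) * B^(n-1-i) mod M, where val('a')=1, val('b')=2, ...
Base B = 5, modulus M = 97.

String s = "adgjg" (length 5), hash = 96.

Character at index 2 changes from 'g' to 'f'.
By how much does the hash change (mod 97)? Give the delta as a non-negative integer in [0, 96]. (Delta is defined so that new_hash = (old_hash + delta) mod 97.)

Answer: 72

Derivation:
Delta formula: (val(new) - val(old)) * B^(n-1-k) mod M
  val('f') - val('g') = 6 - 7 = -1
  B^(n-1-k) = 5^2 mod 97 = 25
  Delta = -1 * 25 mod 97 = 72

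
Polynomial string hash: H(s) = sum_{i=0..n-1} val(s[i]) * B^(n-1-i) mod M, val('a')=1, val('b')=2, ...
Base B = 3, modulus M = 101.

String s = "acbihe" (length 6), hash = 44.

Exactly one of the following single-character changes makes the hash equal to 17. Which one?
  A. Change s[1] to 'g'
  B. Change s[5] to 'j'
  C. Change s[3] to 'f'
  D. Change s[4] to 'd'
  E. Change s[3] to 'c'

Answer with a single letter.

Answer: C

Derivation:
Option A: s[1]='c'->'g', delta=(7-3)*3^4 mod 101 = 21, hash=44+21 mod 101 = 65
Option B: s[5]='e'->'j', delta=(10-5)*3^0 mod 101 = 5, hash=44+5 mod 101 = 49
Option C: s[3]='i'->'f', delta=(6-9)*3^2 mod 101 = 74, hash=44+74 mod 101 = 17 <-- target
Option D: s[4]='h'->'d', delta=(4-8)*3^1 mod 101 = 89, hash=44+89 mod 101 = 32
Option E: s[3]='i'->'c', delta=(3-9)*3^2 mod 101 = 47, hash=44+47 mod 101 = 91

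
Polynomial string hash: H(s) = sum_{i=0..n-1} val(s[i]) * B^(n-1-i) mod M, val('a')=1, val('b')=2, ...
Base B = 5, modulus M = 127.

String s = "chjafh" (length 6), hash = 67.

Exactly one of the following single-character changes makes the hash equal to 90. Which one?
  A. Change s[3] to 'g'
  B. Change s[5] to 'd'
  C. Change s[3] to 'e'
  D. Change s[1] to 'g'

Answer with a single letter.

Answer: A

Derivation:
Option A: s[3]='a'->'g', delta=(7-1)*5^2 mod 127 = 23, hash=67+23 mod 127 = 90 <-- target
Option B: s[5]='h'->'d', delta=(4-8)*5^0 mod 127 = 123, hash=67+123 mod 127 = 63
Option C: s[3]='a'->'e', delta=(5-1)*5^2 mod 127 = 100, hash=67+100 mod 127 = 40
Option D: s[1]='h'->'g', delta=(7-8)*5^4 mod 127 = 10, hash=67+10 mod 127 = 77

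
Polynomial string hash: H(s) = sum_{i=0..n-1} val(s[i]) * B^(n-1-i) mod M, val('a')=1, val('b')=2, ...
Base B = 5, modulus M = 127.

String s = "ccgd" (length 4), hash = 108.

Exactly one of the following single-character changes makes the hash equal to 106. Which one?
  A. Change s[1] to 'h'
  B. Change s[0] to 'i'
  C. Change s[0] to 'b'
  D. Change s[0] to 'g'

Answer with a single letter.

Answer: A

Derivation:
Option A: s[1]='c'->'h', delta=(8-3)*5^2 mod 127 = 125, hash=108+125 mod 127 = 106 <-- target
Option B: s[0]='c'->'i', delta=(9-3)*5^3 mod 127 = 115, hash=108+115 mod 127 = 96
Option C: s[0]='c'->'b', delta=(2-3)*5^3 mod 127 = 2, hash=108+2 mod 127 = 110
Option D: s[0]='c'->'g', delta=(7-3)*5^3 mod 127 = 119, hash=108+119 mod 127 = 100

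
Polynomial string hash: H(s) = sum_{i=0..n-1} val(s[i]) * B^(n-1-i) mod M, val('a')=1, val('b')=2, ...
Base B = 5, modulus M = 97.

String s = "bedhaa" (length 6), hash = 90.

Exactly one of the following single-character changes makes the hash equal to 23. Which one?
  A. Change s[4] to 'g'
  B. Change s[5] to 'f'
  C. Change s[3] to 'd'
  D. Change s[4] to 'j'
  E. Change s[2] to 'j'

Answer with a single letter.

Answer: A

Derivation:
Option A: s[4]='a'->'g', delta=(7-1)*5^1 mod 97 = 30, hash=90+30 mod 97 = 23 <-- target
Option B: s[5]='a'->'f', delta=(6-1)*5^0 mod 97 = 5, hash=90+5 mod 97 = 95
Option C: s[3]='h'->'d', delta=(4-8)*5^2 mod 97 = 94, hash=90+94 mod 97 = 87
Option D: s[4]='a'->'j', delta=(10-1)*5^1 mod 97 = 45, hash=90+45 mod 97 = 38
Option E: s[2]='d'->'j', delta=(10-4)*5^3 mod 97 = 71, hash=90+71 mod 97 = 64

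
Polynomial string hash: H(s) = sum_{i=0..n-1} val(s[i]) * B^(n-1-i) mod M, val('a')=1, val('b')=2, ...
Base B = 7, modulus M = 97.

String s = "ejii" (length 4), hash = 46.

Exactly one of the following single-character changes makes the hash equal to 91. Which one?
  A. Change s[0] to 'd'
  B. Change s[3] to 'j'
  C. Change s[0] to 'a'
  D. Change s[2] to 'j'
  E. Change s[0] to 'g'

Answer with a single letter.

Answer: A

Derivation:
Option A: s[0]='e'->'d', delta=(4-5)*7^3 mod 97 = 45, hash=46+45 mod 97 = 91 <-- target
Option B: s[3]='i'->'j', delta=(10-9)*7^0 mod 97 = 1, hash=46+1 mod 97 = 47
Option C: s[0]='e'->'a', delta=(1-5)*7^3 mod 97 = 83, hash=46+83 mod 97 = 32
Option D: s[2]='i'->'j', delta=(10-9)*7^1 mod 97 = 7, hash=46+7 mod 97 = 53
Option E: s[0]='e'->'g', delta=(7-5)*7^3 mod 97 = 7, hash=46+7 mod 97 = 53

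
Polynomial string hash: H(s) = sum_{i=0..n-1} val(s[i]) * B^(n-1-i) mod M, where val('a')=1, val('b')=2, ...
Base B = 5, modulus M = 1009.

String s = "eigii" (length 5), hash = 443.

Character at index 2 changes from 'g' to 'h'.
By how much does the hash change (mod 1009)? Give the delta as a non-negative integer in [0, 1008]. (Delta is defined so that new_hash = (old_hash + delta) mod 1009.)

Delta formula: (val(new) - val(old)) * B^(n-1-k) mod M
  val('h') - val('g') = 8 - 7 = 1
  B^(n-1-k) = 5^2 mod 1009 = 25
  Delta = 1 * 25 mod 1009 = 25

Answer: 25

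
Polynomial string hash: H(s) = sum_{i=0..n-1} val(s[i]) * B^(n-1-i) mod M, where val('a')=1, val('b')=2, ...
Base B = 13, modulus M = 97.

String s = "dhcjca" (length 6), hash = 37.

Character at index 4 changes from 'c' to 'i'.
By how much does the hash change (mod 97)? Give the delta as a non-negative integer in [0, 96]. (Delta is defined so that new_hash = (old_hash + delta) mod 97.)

Answer: 78

Derivation:
Delta formula: (val(new) - val(old)) * B^(n-1-k) mod M
  val('i') - val('c') = 9 - 3 = 6
  B^(n-1-k) = 13^1 mod 97 = 13
  Delta = 6 * 13 mod 97 = 78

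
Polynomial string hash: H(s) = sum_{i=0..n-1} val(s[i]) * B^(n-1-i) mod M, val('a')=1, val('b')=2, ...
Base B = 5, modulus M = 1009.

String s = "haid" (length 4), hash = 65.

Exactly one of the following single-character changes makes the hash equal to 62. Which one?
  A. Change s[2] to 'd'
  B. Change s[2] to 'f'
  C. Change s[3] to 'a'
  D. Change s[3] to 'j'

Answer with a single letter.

Option A: s[2]='i'->'d', delta=(4-9)*5^1 mod 1009 = 984, hash=65+984 mod 1009 = 40
Option B: s[2]='i'->'f', delta=(6-9)*5^1 mod 1009 = 994, hash=65+994 mod 1009 = 50
Option C: s[3]='d'->'a', delta=(1-4)*5^0 mod 1009 = 1006, hash=65+1006 mod 1009 = 62 <-- target
Option D: s[3]='d'->'j', delta=(10-4)*5^0 mod 1009 = 6, hash=65+6 mod 1009 = 71

Answer: C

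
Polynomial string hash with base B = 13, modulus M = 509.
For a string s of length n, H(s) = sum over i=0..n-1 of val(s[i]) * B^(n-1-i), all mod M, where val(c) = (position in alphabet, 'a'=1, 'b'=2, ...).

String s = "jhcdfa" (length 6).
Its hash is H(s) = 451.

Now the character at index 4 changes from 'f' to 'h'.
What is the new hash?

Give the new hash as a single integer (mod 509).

Answer: 477

Derivation:
val('f') = 6, val('h') = 8
Position k = 4, exponent = n-1-k = 1
B^1 mod M = 13^1 mod 509 = 13
Delta = (8 - 6) * 13 mod 509 = 26
New hash = (451 + 26) mod 509 = 477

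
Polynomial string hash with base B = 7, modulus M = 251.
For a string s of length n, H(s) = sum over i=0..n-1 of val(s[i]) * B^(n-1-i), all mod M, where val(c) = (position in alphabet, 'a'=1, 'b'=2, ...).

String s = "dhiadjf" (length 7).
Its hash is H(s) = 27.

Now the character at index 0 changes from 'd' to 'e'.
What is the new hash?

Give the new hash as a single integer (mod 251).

Answer: 208

Derivation:
val('d') = 4, val('e') = 5
Position k = 0, exponent = n-1-k = 6
B^6 mod M = 7^6 mod 251 = 181
Delta = (5 - 4) * 181 mod 251 = 181
New hash = (27 + 181) mod 251 = 208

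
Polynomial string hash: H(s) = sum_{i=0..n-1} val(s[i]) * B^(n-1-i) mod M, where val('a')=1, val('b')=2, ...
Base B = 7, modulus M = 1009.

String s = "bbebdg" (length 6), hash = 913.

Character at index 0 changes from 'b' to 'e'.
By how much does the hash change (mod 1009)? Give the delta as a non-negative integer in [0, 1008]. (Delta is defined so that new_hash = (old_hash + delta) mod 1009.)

Answer: 980

Derivation:
Delta formula: (val(new) - val(old)) * B^(n-1-k) mod M
  val('e') - val('b') = 5 - 2 = 3
  B^(n-1-k) = 7^5 mod 1009 = 663
  Delta = 3 * 663 mod 1009 = 980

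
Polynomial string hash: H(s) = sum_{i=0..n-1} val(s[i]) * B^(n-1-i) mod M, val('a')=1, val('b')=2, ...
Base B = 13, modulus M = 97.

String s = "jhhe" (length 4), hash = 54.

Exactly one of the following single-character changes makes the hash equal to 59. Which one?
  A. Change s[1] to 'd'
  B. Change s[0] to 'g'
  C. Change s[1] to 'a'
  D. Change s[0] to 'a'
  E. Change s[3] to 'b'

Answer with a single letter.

Option A: s[1]='h'->'d', delta=(4-8)*13^2 mod 97 = 3, hash=54+3 mod 97 = 57
Option B: s[0]='j'->'g', delta=(7-10)*13^3 mod 97 = 5, hash=54+5 mod 97 = 59 <-- target
Option C: s[1]='h'->'a', delta=(1-8)*13^2 mod 97 = 78, hash=54+78 mod 97 = 35
Option D: s[0]='j'->'a', delta=(1-10)*13^3 mod 97 = 15, hash=54+15 mod 97 = 69
Option E: s[3]='e'->'b', delta=(2-5)*13^0 mod 97 = 94, hash=54+94 mod 97 = 51

Answer: B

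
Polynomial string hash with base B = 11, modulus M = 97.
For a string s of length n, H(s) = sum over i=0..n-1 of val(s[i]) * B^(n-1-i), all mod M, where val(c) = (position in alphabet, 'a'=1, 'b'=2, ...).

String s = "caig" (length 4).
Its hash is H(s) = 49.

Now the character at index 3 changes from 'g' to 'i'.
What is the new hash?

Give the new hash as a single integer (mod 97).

val('g') = 7, val('i') = 9
Position k = 3, exponent = n-1-k = 0
B^0 mod M = 11^0 mod 97 = 1
Delta = (9 - 7) * 1 mod 97 = 2
New hash = (49 + 2) mod 97 = 51

Answer: 51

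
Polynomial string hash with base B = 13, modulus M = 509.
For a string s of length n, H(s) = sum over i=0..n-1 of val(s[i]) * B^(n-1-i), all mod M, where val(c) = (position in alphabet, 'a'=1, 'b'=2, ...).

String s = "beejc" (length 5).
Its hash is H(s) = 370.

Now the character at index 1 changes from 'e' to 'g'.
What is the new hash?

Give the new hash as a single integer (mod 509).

val('e') = 5, val('g') = 7
Position k = 1, exponent = n-1-k = 3
B^3 mod M = 13^3 mod 509 = 161
Delta = (7 - 5) * 161 mod 509 = 322
New hash = (370 + 322) mod 509 = 183

Answer: 183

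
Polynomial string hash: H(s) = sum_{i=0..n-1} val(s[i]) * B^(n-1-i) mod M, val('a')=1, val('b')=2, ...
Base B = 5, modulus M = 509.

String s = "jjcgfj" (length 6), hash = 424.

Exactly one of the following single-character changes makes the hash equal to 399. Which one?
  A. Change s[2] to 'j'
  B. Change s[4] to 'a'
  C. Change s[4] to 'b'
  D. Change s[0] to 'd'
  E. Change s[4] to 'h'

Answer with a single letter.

Option A: s[2]='c'->'j', delta=(10-3)*5^3 mod 509 = 366, hash=424+366 mod 509 = 281
Option B: s[4]='f'->'a', delta=(1-6)*5^1 mod 509 = 484, hash=424+484 mod 509 = 399 <-- target
Option C: s[4]='f'->'b', delta=(2-6)*5^1 mod 509 = 489, hash=424+489 mod 509 = 404
Option D: s[0]='j'->'d', delta=(4-10)*5^5 mod 509 = 83, hash=424+83 mod 509 = 507
Option E: s[4]='f'->'h', delta=(8-6)*5^1 mod 509 = 10, hash=424+10 mod 509 = 434

Answer: B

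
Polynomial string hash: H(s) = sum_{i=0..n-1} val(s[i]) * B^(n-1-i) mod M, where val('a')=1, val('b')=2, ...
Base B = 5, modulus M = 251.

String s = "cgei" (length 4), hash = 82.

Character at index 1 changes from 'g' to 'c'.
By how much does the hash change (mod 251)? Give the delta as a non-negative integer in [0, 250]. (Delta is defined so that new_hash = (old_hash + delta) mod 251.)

Delta formula: (val(new) - val(old)) * B^(n-1-k) mod M
  val('c') - val('g') = 3 - 7 = -4
  B^(n-1-k) = 5^2 mod 251 = 25
  Delta = -4 * 25 mod 251 = 151

Answer: 151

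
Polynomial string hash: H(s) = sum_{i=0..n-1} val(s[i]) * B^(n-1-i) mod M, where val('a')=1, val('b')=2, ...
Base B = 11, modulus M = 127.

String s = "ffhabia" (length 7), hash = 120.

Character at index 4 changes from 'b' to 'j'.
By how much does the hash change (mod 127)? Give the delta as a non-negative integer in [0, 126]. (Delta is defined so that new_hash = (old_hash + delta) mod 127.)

Delta formula: (val(new) - val(old)) * B^(n-1-k) mod M
  val('j') - val('b') = 10 - 2 = 8
  B^(n-1-k) = 11^2 mod 127 = 121
  Delta = 8 * 121 mod 127 = 79

Answer: 79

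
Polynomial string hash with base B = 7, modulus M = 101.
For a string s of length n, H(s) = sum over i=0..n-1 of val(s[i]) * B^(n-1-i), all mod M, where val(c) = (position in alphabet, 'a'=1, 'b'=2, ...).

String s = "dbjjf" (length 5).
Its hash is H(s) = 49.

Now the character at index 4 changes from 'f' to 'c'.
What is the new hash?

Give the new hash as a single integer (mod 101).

val('f') = 6, val('c') = 3
Position k = 4, exponent = n-1-k = 0
B^0 mod M = 7^0 mod 101 = 1
Delta = (3 - 6) * 1 mod 101 = 98
New hash = (49 + 98) mod 101 = 46

Answer: 46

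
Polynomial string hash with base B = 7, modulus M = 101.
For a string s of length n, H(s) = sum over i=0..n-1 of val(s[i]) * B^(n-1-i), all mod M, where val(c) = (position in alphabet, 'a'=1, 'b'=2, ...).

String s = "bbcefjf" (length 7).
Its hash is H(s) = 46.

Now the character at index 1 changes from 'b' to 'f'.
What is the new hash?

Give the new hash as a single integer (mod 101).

Answer: 8

Derivation:
val('b') = 2, val('f') = 6
Position k = 1, exponent = n-1-k = 5
B^5 mod M = 7^5 mod 101 = 41
Delta = (6 - 2) * 41 mod 101 = 63
New hash = (46 + 63) mod 101 = 8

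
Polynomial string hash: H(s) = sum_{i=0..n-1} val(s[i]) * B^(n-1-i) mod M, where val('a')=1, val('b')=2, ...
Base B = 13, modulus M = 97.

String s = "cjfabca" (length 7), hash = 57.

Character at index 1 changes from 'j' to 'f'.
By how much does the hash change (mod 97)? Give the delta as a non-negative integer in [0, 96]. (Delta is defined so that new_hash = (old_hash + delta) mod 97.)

Answer: 92

Derivation:
Delta formula: (val(new) - val(old)) * B^(n-1-k) mod M
  val('f') - val('j') = 6 - 10 = -4
  B^(n-1-k) = 13^5 mod 97 = 74
  Delta = -4 * 74 mod 97 = 92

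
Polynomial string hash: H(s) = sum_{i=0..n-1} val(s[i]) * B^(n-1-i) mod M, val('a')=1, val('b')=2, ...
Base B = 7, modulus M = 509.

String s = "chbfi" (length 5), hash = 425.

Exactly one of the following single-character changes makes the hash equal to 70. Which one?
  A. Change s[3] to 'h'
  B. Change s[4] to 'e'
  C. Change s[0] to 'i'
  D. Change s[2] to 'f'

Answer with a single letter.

Answer: C

Derivation:
Option A: s[3]='f'->'h', delta=(8-6)*7^1 mod 509 = 14, hash=425+14 mod 509 = 439
Option B: s[4]='i'->'e', delta=(5-9)*7^0 mod 509 = 505, hash=425+505 mod 509 = 421
Option C: s[0]='c'->'i', delta=(9-3)*7^4 mod 509 = 154, hash=425+154 mod 509 = 70 <-- target
Option D: s[2]='b'->'f', delta=(6-2)*7^2 mod 509 = 196, hash=425+196 mod 509 = 112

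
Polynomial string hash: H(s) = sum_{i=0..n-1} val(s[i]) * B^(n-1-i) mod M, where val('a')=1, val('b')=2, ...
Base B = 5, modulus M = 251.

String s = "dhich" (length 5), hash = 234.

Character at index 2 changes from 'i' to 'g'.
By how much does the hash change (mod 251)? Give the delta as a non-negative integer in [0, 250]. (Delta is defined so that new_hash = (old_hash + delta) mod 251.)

Answer: 201

Derivation:
Delta formula: (val(new) - val(old)) * B^(n-1-k) mod M
  val('g') - val('i') = 7 - 9 = -2
  B^(n-1-k) = 5^2 mod 251 = 25
  Delta = -2 * 25 mod 251 = 201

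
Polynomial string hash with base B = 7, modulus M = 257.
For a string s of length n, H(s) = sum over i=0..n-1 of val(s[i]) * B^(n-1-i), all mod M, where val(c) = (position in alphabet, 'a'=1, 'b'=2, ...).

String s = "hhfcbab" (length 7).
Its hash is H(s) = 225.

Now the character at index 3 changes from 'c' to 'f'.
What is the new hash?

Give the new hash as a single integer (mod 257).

Answer: 226

Derivation:
val('c') = 3, val('f') = 6
Position k = 3, exponent = n-1-k = 3
B^3 mod M = 7^3 mod 257 = 86
Delta = (6 - 3) * 86 mod 257 = 1
New hash = (225 + 1) mod 257 = 226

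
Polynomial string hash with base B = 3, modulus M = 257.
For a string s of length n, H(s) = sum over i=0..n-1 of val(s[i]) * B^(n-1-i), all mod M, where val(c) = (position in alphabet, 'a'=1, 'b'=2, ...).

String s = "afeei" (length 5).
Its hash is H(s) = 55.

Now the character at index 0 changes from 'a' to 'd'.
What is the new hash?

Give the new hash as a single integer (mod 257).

Answer: 41

Derivation:
val('a') = 1, val('d') = 4
Position k = 0, exponent = n-1-k = 4
B^4 mod M = 3^4 mod 257 = 81
Delta = (4 - 1) * 81 mod 257 = 243
New hash = (55 + 243) mod 257 = 41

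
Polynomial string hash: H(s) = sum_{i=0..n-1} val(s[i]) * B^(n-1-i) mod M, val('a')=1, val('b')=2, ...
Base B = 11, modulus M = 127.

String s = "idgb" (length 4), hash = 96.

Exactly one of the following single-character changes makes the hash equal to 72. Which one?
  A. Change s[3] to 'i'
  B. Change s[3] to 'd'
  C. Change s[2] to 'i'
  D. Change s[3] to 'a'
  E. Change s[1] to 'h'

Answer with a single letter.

Answer: E

Derivation:
Option A: s[3]='b'->'i', delta=(9-2)*11^0 mod 127 = 7, hash=96+7 mod 127 = 103
Option B: s[3]='b'->'d', delta=(4-2)*11^0 mod 127 = 2, hash=96+2 mod 127 = 98
Option C: s[2]='g'->'i', delta=(9-7)*11^1 mod 127 = 22, hash=96+22 mod 127 = 118
Option D: s[3]='b'->'a', delta=(1-2)*11^0 mod 127 = 126, hash=96+126 mod 127 = 95
Option E: s[1]='d'->'h', delta=(8-4)*11^2 mod 127 = 103, hash=96+103 mod 127 = 72 <-- target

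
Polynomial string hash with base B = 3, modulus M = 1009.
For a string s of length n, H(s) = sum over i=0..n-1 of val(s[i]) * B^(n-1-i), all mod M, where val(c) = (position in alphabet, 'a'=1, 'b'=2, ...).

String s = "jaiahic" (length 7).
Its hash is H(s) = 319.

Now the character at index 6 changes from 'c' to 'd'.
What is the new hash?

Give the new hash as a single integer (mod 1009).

Answer: 320

Derivation:
val('c') = 3, val('d') = 4
Position k = 6, exponent = n-1-k = 0
B^0 mod M = 3^0 mod 1009 = 1
Delta = (4 - 3) * 1 mod 1009 = 1
New hash = (319 + 1) mod 1009 = 320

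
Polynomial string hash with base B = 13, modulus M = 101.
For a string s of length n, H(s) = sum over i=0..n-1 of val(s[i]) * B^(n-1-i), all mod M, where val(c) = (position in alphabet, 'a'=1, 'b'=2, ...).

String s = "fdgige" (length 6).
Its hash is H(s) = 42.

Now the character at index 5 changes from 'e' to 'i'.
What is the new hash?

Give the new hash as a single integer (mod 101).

val('e') = 5, val('i') = 9
Position k = 5, exponent = n-1-k = 0
B^0 mod M = 13^0 mod 101 = 1
Delta = (9 - 5) * 1 mod 101 = 4
New hash = (42 + 4) mod 101 = 46

Answer: 46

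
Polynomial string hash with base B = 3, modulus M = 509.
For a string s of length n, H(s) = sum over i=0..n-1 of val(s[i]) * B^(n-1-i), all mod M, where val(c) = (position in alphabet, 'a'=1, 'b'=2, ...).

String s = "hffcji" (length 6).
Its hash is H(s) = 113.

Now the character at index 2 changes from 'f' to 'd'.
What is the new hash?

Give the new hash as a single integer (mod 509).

Answer: 59

Derivation:
val('f') = 6, val('d') = 4
Position k = 2, exponent = n-1-k = 3
B^3 mod M = 3^3 mod 509 = 27
Delta = (4 - 6) * 27 mod 509 = 455
New hash = (113 + 455) mod 509 = 59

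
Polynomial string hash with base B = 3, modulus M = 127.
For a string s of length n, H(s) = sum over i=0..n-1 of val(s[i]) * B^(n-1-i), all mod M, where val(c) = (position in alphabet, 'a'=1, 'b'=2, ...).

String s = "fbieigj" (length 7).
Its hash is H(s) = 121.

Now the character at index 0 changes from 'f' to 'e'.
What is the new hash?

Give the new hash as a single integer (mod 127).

val('f') = 6, val('e') = 5
Position k = 0, exponent = n-1-k = 6
B^6 mod M = 3^6 mod 127 = 94
Delta = (5 - 6) * 94 mod 127 = 33
New hash = (121 + 33) mod 127 = 27

Answer: 27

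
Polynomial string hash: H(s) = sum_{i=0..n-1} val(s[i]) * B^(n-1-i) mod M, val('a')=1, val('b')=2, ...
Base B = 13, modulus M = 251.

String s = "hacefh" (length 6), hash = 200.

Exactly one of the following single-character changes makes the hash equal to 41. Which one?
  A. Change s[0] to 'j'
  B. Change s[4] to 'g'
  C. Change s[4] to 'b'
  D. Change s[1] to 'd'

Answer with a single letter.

Answer: D

Derivation:
Option A: s[0]='h'->'j', delta=(10-8)*13^5 mod 251 = 128, hash=200+128 mod 251 = 77
Option B: s[4]='f'->'g', delta=(7-6)*13^1 mod 251 = 13, hash=200+13 mod 251 = 213
Option C: s[4]='f'->'b', delta=(2-6)*13^1 mod 251 = 199, hash=200+199 mod 251 = 148
Option D: s[1]='a'->'d', delta=(4-1)*13^4 mod 251 = 92, hash=200+92 mod 251 = 41 <-- target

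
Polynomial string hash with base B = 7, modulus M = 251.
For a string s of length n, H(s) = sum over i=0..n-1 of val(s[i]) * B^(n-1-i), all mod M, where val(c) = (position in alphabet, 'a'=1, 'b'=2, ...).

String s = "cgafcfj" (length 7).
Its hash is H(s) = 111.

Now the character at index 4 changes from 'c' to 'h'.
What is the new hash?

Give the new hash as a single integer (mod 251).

Answer: 105

Derivation:
val('c') = 3, val('h') = 8
Position k = 4, exponent = n-1-k = 2
B^2 mod M = 7^2 mod 251 = 49
Delta = (8 - 3) * 49 mod 251 = 245
New hash = (111 + 245) mod 251 = 105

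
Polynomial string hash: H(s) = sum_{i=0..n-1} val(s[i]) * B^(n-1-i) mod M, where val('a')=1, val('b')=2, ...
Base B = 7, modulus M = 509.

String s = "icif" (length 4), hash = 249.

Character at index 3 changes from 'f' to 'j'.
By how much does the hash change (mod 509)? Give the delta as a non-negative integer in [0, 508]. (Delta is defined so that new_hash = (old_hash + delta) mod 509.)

Delta formula: (val(new) - val(old)) * B^(n-1-k) mod M
  val('j') - val('f') = 10 - 6 = 4
  B^(n-1-k) = 7^0 mod 509 = 1
  Delta = 4 * 1 mod 509 = 4

Answer: 4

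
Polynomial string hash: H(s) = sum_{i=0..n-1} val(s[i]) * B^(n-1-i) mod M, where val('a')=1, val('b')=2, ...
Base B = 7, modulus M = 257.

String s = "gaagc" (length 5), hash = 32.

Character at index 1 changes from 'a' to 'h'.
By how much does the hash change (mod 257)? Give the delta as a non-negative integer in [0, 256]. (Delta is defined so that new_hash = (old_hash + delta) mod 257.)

Delta formula: (val(new) - val(old)) * B^(n-1-k) mod M
  val('h') - val('a') = 8 - 1 = 7
  B^(n-1-k) = 7^3 mod 257 = 86
  Delta = 7 * 86 mod 257 = 88

Answer: 88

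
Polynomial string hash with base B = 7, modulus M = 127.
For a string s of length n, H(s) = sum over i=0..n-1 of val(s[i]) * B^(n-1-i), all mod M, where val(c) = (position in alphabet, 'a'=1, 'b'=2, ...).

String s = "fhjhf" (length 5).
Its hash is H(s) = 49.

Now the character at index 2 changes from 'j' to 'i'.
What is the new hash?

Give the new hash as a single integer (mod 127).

Answer: 0

Derivation:
val('j') = 10, val('i') = 9
Position k = 2, exponent = n-1-k = 2
B^2 mod M = 7^2 mod 127 = 49
Delta = (9 - 10) * 49 mod 127 = 78
New hash = (49 + 78) mod 127 = 0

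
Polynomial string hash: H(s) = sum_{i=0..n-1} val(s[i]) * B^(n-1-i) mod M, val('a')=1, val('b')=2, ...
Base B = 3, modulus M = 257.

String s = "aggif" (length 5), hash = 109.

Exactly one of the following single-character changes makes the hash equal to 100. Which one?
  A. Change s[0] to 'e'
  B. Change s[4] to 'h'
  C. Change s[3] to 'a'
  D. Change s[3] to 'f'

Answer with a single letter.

Option A: s[0]='a'->'e', delta=(5-1)*3^4 mod 257 = 67, hash=109+67 mod 257 = 176
Option B: s[4]='f'->'h', delta=(8-6)*3^0 mod 257 = 2, hash=109+2 mod 257 = 111
Option C: s[3]='i'->'a', delta=(1-9)*3^1 mod 257 = 233, hash=109+233 mod 257 = 85
Option D: s[3]='i'->'f', delta=(6-9)*3^1 mod 257 = 248, hash=109+248 mod 257 = 100 <-- target

Answer: D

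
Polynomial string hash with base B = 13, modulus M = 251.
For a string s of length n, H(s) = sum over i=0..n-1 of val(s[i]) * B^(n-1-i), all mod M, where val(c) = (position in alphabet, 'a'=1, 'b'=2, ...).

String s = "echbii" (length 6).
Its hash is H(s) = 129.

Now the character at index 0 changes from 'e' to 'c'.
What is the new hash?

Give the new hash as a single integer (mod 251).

val('e') = 5, val('c') = 3
Position k = 0, exponent = n-1-k = 5
B^5 mod M = 13^5 mod 251 = 64
Delta = (3 - 5) * 64 mod 251 = 123
New hash = (129 + 123) mod 251 = 1

Answer: 1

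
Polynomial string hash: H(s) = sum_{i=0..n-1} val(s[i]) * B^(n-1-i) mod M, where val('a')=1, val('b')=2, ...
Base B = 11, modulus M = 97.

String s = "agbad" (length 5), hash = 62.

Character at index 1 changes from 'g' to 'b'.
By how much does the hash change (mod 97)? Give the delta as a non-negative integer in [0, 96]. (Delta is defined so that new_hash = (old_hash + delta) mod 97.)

Answer: 38

Derivation:
Delta formula: (val(new) - val(old)) * B^(n-1-k) mod M
  val('b') - val('g') = 2 - 7 = -5
  B^(n-1-k) = 11^3 mod 97 = 70
  Delta = -5 * 70 mod 97 = 38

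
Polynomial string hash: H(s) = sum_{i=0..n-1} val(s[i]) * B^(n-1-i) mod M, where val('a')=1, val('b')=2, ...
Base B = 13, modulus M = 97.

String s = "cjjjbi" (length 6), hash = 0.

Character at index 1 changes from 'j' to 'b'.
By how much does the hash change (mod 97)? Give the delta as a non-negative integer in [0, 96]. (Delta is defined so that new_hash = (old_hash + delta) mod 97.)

Delta formula: (val(new) - val(old)) * B^(n-1-k) mod M
  val('b') - val('j') = 2 - 10 = -8
  B^(n-1-k) = 13^4 mod 97 = 43
  Delta = -8 * 43 mod 97 = 44

Answer: 44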